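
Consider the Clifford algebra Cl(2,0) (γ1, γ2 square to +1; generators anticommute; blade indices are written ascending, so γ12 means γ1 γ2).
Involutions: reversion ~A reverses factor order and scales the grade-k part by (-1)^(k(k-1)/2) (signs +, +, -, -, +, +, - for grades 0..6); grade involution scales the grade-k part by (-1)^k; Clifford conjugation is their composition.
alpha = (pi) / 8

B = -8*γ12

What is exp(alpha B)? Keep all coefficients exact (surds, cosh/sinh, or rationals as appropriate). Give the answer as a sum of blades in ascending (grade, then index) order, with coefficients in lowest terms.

B^2 = (-8)^2*(γ12)^2 = 64*(-1) = -64 (a basis 2-blade squares to minus the product of its generators' squares).
B^2 = -64 — the negative square puts this in the circular regime; l = 8, alpha*l = pi, so exp(alpha B) = cos(pi) + (sin(pi)/8)*B = -1 + (0)*B.
Answer: -1


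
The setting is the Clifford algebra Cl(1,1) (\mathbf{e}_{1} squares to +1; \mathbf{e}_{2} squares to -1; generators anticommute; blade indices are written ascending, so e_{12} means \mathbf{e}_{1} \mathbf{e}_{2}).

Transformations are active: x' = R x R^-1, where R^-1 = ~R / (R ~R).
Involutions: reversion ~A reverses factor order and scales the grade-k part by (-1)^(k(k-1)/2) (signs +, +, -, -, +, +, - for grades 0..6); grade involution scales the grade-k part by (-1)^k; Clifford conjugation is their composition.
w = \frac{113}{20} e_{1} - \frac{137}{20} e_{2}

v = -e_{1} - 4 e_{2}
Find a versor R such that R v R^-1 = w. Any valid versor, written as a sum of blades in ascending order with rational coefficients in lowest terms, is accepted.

Since q(v) = q(w) = -15, the sum R = v + w = \frac{93}{20} e_{1} - \frac{217}{20} e_{2} does the job whenever invertible.
Answer: \frac{93}{20} e_{1} - \frac{217}{20} e_{2}


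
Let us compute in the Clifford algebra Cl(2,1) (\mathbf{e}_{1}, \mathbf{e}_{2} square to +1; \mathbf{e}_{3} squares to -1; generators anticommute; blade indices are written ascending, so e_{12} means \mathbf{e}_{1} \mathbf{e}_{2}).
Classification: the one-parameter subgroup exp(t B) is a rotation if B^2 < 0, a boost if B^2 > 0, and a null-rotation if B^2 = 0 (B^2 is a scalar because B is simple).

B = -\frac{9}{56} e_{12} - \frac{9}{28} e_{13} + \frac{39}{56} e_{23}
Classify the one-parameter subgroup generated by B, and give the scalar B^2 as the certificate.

B^2 term by term: the squares give (-\frac{9}{56})^2*(e_{12})^2 + (-\frac{9}{28})^2*(e_{13})^2 + (\frac{39}{56})^2*(e_{23})^2 = \frac{81}{3136}*(-1) + \frac{81}{784}*(+1) + \frac{1521}{3136}*(+1) = \frac{9}{16} (each basis 2-blade squares to minus the product of its generators' squares); cross terms between blades sharing an index anticommute and cancel. So B^2 = \frac{9}{16}.
Answer: boost, certificate B^2 = \frac{9}{16}. The class reads off the invariant scalar \frac{9}{16} directly.


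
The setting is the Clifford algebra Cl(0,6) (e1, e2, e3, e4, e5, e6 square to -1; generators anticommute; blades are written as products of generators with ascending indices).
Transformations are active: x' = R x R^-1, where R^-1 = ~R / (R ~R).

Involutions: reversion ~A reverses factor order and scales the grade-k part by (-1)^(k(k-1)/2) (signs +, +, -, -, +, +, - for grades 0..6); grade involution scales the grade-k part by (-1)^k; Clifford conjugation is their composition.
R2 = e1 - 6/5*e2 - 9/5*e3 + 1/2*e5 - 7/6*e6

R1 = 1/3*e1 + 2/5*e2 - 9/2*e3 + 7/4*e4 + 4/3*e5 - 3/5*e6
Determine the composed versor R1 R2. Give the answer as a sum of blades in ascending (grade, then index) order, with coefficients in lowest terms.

Distribute over the terms of R2 (each basis-blade product reordered to ascending indices, repeated generators contracted through their squares):
R1 (e1) = -1/3 - 2/5*e1 e2 + 9/2*e1 e3 - 7/4*e1 e4 - 4/3*e1 e5 + 3/5*e1 e6
R1 (-6/5*e2) = 12/25 - 2/5*e1 e2 - 27/5*e2 e3 + 21/10*e2 e4 + 8/5*e2 e5 - 18/25*e2 e6
R1 (-9/5*e3) = -81/10 - 3/5*e1 e3 - 18/25*e2 e3 + 63/20*e3 e4 + 12/5*e3 e5 - 27/25*e3 e6
R1 (1/2*e5) = -2/3 + 1/6*e1 e5 + 1/5*e2 e5 - 9/4*e3 e5 + 7/8*e4 e5 + 3/10*e5 e6
R1 (-7/6*e6) = -7/10 - 7/18*e1 e6 - 7/15*e2 e6 + 21/4*e3 e6 - 49/24*e4 e6 - 14/9*e5 e6
Summing the partial products and collecting blades:
Answer: -233/25 - 4/5*e1 e2 + 39/10*e1 e3 - 7/4*e1 e4 - 7/6*e1 e5 + 19/90*e1 e6 - 153/25*e2 e3 + 21/10*e2 e4 + 9/5*e2 e5 - 89/75*e2 e6 + 63/20*e3 e4 + 3/20*e3 e5 + 417/100*e3 e6 + 7/8*e4 e5 - 49/24*e4 e6 - 113/90*e5 e6


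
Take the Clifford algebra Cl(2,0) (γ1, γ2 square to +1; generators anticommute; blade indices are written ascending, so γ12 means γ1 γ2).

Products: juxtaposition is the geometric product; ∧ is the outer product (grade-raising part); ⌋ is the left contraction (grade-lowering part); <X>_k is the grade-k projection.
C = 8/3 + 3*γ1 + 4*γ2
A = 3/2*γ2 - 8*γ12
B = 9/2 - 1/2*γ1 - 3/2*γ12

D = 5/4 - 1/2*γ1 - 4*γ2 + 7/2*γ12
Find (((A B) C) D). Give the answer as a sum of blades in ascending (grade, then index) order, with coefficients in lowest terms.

step 1: -12 + 9/4*γ1 + 11/4*γ2 - 141/4*γ12
step 2: -57/4 - 171*γ1 + 781/12*γ2 - 373/4*γ12
step 3: 6419/48 - 737/12*γ1 - 24325/48*γ2 + 26405/48*γ12
Answer: 6419/48 - 737/12*γ1 - 24325/48*γ2 + 26405/48*γ12


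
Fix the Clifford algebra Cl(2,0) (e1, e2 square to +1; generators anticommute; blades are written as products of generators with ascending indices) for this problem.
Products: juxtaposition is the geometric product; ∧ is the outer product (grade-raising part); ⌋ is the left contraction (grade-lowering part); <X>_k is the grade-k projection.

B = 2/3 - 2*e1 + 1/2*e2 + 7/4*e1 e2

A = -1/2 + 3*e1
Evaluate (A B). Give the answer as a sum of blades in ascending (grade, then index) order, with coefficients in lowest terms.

step 1: -19/3 + 3*e1 + 5*e2 + 5/8*e1 e2
Answer: -19/3 + 3*e1 + 5*e2 + 5/8*e1 e2


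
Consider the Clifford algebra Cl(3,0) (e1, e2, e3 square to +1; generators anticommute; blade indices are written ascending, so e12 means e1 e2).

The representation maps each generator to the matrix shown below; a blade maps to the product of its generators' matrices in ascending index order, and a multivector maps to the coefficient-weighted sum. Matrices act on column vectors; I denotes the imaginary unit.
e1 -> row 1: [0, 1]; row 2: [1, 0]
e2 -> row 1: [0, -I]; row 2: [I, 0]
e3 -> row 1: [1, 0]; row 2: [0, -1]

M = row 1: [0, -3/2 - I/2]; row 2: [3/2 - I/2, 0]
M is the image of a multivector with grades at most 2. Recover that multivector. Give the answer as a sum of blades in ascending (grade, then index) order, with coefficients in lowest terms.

Method: 1, rho(e1), rho(e2), rho(e3) form a trace-orthogonal basis of the 2x2 complex matrices (tr(X Y) = 2 if X = Y, else 0), so M = m0*1 + m1*rho(e1) + m2*rho(e2) + m3*rho(e3) with m0 = tr(M)/2 = 0, m1 = tr(M rho(e1))/2 = -I/2, m2 = tr(M rho(e2))/2 = -3*I/2, m3 = tr(M rho(e3))/2 = 0.
Multiplying table entries, the bivector images are rho(e12) = I*rho(e3), rho(e13) = -I*rho(e2), rho(e23) = I*rho(e1); with real blade coefficients the real parts of m0..m3 are the coefficients of 1, e1, e2, e3 and the imaginary parts give the bivectors (e23: Im m1, e13: -Im m2, e12: Im m3).
Answer: 3/2*e13 - 1/2*e23


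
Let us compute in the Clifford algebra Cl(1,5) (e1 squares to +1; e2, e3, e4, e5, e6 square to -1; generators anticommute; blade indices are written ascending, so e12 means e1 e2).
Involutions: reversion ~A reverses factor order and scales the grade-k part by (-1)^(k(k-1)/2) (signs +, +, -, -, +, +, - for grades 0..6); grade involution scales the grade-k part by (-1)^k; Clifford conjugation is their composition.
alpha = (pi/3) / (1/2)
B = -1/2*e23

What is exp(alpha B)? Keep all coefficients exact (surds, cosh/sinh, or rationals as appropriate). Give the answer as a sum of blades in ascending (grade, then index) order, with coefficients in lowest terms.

B^2 = (-1/2)^2*(e23)^2 = 1/4*(-1) = -1/4 (a basis 2-blade squares to minus the product of its generators' squares).
B^2 = -1/4 — B^2 < 0, so the exponential closes trigonometrically: l = 1/2, alpha*l = pi/3, so exp(alpha B) = cos(pi/3) + (sin(pi/3)/(1/2))*B = 1/2 + (sqrt(3))*B.
Answer: 1/2 - sqrt(3)/2*e23


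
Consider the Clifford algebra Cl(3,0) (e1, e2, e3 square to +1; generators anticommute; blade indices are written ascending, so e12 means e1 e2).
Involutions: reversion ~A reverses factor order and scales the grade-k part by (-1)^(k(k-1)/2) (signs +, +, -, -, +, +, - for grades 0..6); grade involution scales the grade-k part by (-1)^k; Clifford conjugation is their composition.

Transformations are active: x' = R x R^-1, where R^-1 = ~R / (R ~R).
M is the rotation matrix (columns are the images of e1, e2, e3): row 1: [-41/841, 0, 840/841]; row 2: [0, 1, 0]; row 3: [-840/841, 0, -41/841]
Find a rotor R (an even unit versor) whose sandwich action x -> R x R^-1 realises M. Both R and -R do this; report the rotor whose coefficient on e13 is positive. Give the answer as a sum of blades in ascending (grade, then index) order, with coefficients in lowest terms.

Method: write R = a + b12*e12 + b13*e13 + b23*e23 with a^2 + b12^2 + b13^2 + b23^2 = 1 (so R^-1 = ~R). Expanding the columns R e_j ~R gives tr M = 4a^2 - 1 and, from the antisymmetric part, M21 - M12 = -4a*b12, M13 - M31 = 4a*b13, M32 - M23 = -4a*b23.
Here tr M = 759/841, so a^2 = (1 + tr M)/4 = 400/841 and a = ±20/29. Taking a = 20/29: M21 - M12 = 0, M13 - M31 = 1680/841, M32 - M23 = 0, giving b12 = 0, b13 = 21/29, b23 = 0, i.e. R = 20/29 + 21/29*e13.
Its e13 coefficient is already positive.
Answer: 20/29 + 21/29*e13. Why the constraint matters: R and -R act identically through the sandwich — M has trace 759/841 either way — so only the sign condition on e13 picks one of the two preimages.


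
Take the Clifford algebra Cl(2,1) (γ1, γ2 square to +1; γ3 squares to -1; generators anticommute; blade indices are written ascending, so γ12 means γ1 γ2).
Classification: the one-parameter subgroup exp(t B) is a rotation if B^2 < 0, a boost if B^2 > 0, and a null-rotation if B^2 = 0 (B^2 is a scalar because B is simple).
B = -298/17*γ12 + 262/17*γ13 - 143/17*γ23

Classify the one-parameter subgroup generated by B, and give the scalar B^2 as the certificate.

B^2 term by term: the squares give (-298/17)^2*(γ12)^2 + (262/17)^2*(γ13)^2 + (-143/17)^2*(γ23)^2 = 88804/289*(-1) + 68644/289*(+1) + 20449/289*(+1) = 1 (each basis 2-blade squares to minus the product of its generators' squares); cross terms between blades sharing an index anticommute and cancel. So B^2 = 1.
Answer: boost, certificate B^2 = 1. One invariant decides it: the square 1 survives every conjugation, and its sign is exactly the classification.


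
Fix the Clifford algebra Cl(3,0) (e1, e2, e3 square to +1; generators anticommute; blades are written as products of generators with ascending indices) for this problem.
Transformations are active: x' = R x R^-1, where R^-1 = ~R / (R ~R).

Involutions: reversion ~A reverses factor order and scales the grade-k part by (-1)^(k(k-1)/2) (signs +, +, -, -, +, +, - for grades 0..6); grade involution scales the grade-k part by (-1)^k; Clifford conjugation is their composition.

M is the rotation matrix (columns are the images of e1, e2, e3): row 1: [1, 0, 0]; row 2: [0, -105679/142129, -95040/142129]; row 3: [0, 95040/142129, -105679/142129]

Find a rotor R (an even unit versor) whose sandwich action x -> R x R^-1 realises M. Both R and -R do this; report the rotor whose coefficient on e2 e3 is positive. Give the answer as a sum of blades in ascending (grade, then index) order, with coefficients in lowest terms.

Method: write R = a + b12*e1 e2 + b13*e1 e3 + b23*e2 e3 with a^2 + b12^2 + b13^2 + b23^2 = 1 (so R^-1 = ~R). Expanding the columns R e_j ~R gives tr M = 4a^2 - 1 and, from the antisymmetric part, M21 - M12 = -4a*b12, M13 - M31 = 4a*b13, M32 - M23 = -4a*b23.
Here tr M = -69229/142129, so a^2 = (1 + tr M)/4 = 18225/142129 and a = ±135/377. Taking a = 135/377: M21 - M12 = 0, M13 - M31 = 0, M32 - M23 = 190080/142129, giving b12 = 0, b13 = 0, b23 = -352/377, i.e. R = 135/377 - 352/377*e2 e3.
Its e2 e3 coefficient is negative, so report the other preimage -R.
Answer: -135/377 + 352/377*e2 e3. Uniqueness: Spin(3) -> SO(3) maps R and -R to the same rotation of trace -69229/142129; fixing the sign of the e2 e3 coefficient removes the ambiguity.


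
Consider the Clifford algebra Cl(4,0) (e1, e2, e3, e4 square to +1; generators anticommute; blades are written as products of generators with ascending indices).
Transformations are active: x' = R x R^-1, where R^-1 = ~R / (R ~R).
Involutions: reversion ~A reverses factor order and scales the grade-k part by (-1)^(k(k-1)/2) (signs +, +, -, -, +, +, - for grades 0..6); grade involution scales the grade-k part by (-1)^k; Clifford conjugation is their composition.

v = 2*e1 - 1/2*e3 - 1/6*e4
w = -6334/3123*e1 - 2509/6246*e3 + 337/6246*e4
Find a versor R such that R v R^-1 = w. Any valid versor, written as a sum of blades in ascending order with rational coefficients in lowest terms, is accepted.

Construction: equal norms (both 77/18) license R = v + w = -88/3123*e1 - 2816/3123*e3 - 352/3123*e4 — nothing changes along that direction, while (v - w)/2 changes sign, so v maps onto w.
Answer: -88/3123*e1 - 2816/3123*e3 - 352/3123*e4


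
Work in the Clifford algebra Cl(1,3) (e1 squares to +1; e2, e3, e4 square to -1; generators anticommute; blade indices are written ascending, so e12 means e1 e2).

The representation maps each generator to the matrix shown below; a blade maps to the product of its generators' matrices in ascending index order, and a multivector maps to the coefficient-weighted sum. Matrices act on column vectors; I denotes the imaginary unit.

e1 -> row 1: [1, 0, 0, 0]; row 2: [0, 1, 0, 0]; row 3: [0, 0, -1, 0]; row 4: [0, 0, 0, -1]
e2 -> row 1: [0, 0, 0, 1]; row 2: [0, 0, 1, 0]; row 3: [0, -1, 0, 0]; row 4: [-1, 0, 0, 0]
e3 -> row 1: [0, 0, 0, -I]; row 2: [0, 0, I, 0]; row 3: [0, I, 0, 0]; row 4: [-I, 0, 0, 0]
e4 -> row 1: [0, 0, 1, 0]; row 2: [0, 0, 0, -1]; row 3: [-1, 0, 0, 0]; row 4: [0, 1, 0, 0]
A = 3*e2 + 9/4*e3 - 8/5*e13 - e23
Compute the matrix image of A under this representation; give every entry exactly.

Bivector images (products of the table entries): rho(e13) = rho(e1)rho(e3) = row 1: [0, 0, 0, -I]; row 2: [0, 0, I, 0]; row 3: [0, -I, 0, 0]; row 4: [I, 0, 0, 0]; rho(e23) = rho(e2)rho(e3) = row 1: [-I, 0, 0, 0]; row 2: [0, I, 0, 0]; row 3: [0, 0, -I, 0]; row 4: [0, 0, 0, I].
M = (3)*rho(e2) + (9/4)*rho(e3) + (-8/5)*rho(e13) + (-1)*rho(e23), summed entrywise:
Answer: row 1: [I, 0, 0, 3 - 13*I/20]; row 2: [0, -I, 3 + 13*I/20, 0]; row 3: [0, -3 + 77*I/20, I, 0]; row 4: [-3 - 77*I/20, 0, 0, -I]


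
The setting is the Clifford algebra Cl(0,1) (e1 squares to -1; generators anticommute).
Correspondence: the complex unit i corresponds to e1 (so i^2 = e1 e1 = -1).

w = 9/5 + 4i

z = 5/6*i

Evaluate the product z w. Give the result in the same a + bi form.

In blades: z = 5/6*e1, w = 9/5 + 4*e1.
Distribute z over w term by term (generator squares from the signature, products reordered to ascending indices): (5/6*e1)*w = -10/3 + 3/2*e1.
Sum: -10/3 + 3/2*e1; translating back through the correspondence:
Answer: -10/3 + 3/2*i


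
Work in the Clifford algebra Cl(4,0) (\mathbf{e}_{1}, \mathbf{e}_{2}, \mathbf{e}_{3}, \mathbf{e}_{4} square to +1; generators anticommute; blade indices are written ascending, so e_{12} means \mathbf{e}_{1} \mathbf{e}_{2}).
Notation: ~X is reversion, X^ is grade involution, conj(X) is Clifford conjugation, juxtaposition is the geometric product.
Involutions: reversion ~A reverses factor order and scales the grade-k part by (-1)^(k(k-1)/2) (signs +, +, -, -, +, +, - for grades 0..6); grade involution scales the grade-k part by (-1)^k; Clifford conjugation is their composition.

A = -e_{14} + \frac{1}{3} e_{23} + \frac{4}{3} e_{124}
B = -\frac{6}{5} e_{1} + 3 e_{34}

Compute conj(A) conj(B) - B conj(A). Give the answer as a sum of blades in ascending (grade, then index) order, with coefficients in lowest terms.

first term: -\frac{6}{5} e_{4} + 3 e_{13} + \frac{13}{5} e_{24} + \frac{18}{5} e_{123}
second term: -\frac{6}{5} e_{4} + 3 e_{13} - \frac{3}{5} e_{24} + \frac{22}{5} e_{123}
Answer: \frac{16}{5} e_{24} - \frac{4}{5} e_{123}


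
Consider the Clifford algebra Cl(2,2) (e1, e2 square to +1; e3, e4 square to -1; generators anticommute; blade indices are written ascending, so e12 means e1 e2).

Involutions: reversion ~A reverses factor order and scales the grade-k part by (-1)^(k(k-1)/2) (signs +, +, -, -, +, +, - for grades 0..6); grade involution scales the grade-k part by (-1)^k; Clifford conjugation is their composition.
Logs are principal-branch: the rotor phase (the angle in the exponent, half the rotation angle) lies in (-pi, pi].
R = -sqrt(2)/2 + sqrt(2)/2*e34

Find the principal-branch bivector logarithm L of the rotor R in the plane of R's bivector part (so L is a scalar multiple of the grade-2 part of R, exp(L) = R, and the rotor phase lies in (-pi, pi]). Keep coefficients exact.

The scalar part of R is -sqrt(2)/2, and that scalar determines the rotor phase on the principal branch; recovering the unit plane as bivector-part over sine of the phase gives L = phase * plane.
Concretely: cos(phase) = -sqrt(2)/2 gives phase = ±3*pi/4, and since phase/sin(phase) is even the sign is immaterial: L = (phase/sin(phase)) * <R>_2 = (3*sqrt(2)*pi/4) * <R>_2.
Answer: 3*pi/4*e34


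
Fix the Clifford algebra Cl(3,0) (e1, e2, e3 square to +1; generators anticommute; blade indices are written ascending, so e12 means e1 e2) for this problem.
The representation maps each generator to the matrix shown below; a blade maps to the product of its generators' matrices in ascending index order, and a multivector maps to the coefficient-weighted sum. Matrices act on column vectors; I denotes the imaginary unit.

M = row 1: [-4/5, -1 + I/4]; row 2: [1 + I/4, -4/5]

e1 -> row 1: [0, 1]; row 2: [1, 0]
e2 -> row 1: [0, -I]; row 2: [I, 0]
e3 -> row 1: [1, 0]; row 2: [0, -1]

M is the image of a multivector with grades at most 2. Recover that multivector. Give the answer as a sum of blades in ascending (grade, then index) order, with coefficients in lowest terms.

Method: 1, rho(e1), rho(e2), rho(e3) form a trace-orthogonal basis of the 2x2 complex matrices (tr(X Y) = 2 if X = Y, else 0), so M = m0*1 + m1*rho(e1) + m2*rho(e2) + m3*rho(e3) with m0 = tr(M)/2 = -4/5, m1 = tr(M rho(e1))/2 = I/4, m2 = tr(M rho(e2))/2 = -I, m3 = tr(M rho(e3))/2 = 0.
Multiplying table entries, the bivector images are rho(e12) = I*rho(e3), rho(e13) = -I*rho(e2), rho(e23) = I*rho(e1); with real blade coefficients the real parts of m0..m3 are the coefficients of 1, e1, e2, e3 and the imaginary parts give the bivectors (e23: Im m1, e13: -Im m2, e12: Im m3).
Answer: -4/5 + e13 + 1/4*e23


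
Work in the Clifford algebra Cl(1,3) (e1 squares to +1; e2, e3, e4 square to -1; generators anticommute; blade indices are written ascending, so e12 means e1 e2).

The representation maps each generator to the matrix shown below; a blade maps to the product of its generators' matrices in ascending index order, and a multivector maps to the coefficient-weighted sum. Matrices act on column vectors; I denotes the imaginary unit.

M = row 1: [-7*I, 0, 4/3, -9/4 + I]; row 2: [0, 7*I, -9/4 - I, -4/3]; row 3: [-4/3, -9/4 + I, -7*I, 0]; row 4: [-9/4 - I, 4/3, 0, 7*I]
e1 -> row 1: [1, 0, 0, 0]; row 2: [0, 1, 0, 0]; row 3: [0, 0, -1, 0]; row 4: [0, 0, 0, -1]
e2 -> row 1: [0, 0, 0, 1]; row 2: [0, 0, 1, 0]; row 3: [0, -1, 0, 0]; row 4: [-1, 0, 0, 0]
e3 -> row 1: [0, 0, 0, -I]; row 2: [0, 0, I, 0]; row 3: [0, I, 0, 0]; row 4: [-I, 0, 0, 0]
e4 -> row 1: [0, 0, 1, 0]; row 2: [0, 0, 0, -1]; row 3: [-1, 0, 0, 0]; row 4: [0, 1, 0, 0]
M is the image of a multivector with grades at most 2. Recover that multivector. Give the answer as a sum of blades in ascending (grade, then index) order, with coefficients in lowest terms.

Method: the blade images are trace-orthogonal — tr(rho(e_A) rho(e_B)^-1) = 4 if A = B and 0 otherwise — and rho(e_A)^-1 = (e_A)^2 * rho(e_A) with (e_A)^2 = +1 or -1, so the coefficient of e_A in the preimage is (e_A)^2 * tr(M rho(e_A))/4.
Nonzero projections over blades of grade <= 2: e4: (e4)^2 = -1, tr(M rho(e4)) = -16/3, coefficient 4/3; e12: (e12)^2 = +1, tr(M rho(e12)) = -9, coefficient -9/4; e13: (e13)^2 = +1, tr(M rho(e13)) = -4, coefficient -1; e23: (e23)^2 = -1, tr(M rho(e23)) = -28, coefficient 7. Every other blade of grade <= 2 projects to 0.
Answer: 4/3*e4 - 9/4*e12 - e13 + 7*e23


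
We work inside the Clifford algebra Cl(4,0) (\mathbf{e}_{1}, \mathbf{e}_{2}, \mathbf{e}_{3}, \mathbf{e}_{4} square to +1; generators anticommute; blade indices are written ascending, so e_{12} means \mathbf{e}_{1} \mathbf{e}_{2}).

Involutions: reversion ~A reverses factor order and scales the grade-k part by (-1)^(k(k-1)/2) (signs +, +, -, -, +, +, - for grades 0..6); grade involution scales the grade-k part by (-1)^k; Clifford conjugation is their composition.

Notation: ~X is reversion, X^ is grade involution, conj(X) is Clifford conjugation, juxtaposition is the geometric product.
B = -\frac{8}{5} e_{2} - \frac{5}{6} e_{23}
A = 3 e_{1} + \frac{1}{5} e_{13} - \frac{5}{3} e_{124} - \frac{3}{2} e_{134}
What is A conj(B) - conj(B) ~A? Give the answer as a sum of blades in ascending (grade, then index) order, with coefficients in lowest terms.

first term: \frac{139}{30} e_{12} + \frac{8}{3} e_{14} + \frac{109}{50} e_{123} + \frac{5}{4} e_{124} - \frac{25}{18} e_{134} - \frac{12}{5} e_{1234}
second term: -\frac{149}{30} e_{12} - \frac{8}{3} e_{14} + \frac{141}{50} e_{123} + \frac{5}{4} e_{124} - \frac{25}{18} e_{134} - \frac{12}{5} e_{1234}
Answer: \frac{48}{5} e_{12} + \frac{16}{3} e_{14} - \frac{16}{25} e_{123}


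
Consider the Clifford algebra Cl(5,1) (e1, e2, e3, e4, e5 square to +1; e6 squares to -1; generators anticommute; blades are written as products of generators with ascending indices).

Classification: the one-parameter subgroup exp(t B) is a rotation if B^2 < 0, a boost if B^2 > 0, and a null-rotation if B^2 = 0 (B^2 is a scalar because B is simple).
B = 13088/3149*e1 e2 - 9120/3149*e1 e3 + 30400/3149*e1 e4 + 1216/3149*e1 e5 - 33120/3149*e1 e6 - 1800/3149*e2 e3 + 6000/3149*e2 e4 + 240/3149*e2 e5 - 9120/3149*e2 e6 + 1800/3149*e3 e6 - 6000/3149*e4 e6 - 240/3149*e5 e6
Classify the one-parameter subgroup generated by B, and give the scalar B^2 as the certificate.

B^2 term by term: the squares give (13088/3149)^2*(e1 e2)^2 + (-9120/3149)^2*(e1 e3)^2 + (30400/3149)^2*(e1 e4)^2 + (1216/3149)^2*(e1 e5)^2 + (-33120/3149)^2*(e1 e6)^2 + (-1800/3149)^2*(e2 e3)^2 + (6000/3149)^2*(e2 e4)^2 + (240/3149)^2*(e2 e5)^2 + (-9120/3149)^2*(e2 e6)^2 + (1800/3149)^2*(e3 e6)^2 + (-6000/3149)^2*(e4 e6)^2 + (-240/3149)^2*(e5 e6)^2 = 171295744/9916201*(-1) + 83174400/9916201*(-1) + 924160000/9916201*(-1) + 1478656/9916201*(-1) + 1096934400/9916201*(+1) + 3240000/9916201*(-1) + 36000000/9916201*(-1) + 57600/9916201*(-1) + 83174400/9916201*(+1) + 3240000/9916201*(+1) + 36000000/9916201*(+1) + 57600/9916201*(+1) = 0 (each basis 2-blade squares to minus the product of its generators' squares); cross terms between blades sharing an index anticommute and cancel; the commuting (index-disjoint) pairs give grade-4 terms 2*c*c'*(blade product), which cancel blade by blade — e1 e2 e3 e4: 109440000/9916201 - 109440000/9916201 = 0; e1 e2 e3 e5: 4377600/9916201 - 4377600/9916201 = 0; e1 e2 e3 e6: 47116800/9916201 - 166348800/9916201 + 119232000/9916201 = 0; e1 e2 e4 e5: -14592000/9916201 + 14592000/9916201 = 0; e1 e2 e4 e6: -157056000/9916201 + 554496000/9916201 - 397440000/9916201 = 0; e1 e2 e5 e6: -6282240/9916201 + 22179840/9916201 - 15897600/9916201 = 0; e1 e3 e4 e6: 109440000/9916201 - 109440000/9916201 = 0; e1 e3 e5 e6: 4377600/9916201 - 4377600/9916201 = 0; e1 e4 e5 e6: -14592000/9916201 + 14592000/9916201 = 0; e2 e3 e4 e6: 21600000/9916201 - 21600000/9916201 = 0; e2 e3 e5 e6: 864000/9916201 - 864000/9916201 = 0; e2 e4 e5 e6: -2880000/9916201 + 2880000/9916201 = 0 — confirming B is simple. So B^2 = 0.
Answer: null-rotation, certificate B^2 = 0. No conjugation can change B^2 = 0; the sign gives the class.


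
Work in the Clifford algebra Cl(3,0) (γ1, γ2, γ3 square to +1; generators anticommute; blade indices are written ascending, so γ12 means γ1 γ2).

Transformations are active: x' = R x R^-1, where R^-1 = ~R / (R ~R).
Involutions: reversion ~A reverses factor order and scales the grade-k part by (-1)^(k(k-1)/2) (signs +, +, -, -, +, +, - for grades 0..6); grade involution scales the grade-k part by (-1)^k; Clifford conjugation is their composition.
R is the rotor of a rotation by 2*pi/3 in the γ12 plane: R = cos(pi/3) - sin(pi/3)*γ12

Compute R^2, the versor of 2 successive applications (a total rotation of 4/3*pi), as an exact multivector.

The rotor phase is half the rotation angle and phases add under composition, so 2 steps in the γ12 plane accumulate phase 2*(pi/3) = 2*pi/3: R^2 = cos(2*pi/3) - sin(2*pi/3)*γ12.
cos(2*pi/3) = -1/2 and sin(2*pi/3) = sqrt(3)/2, so R^2 = -1/2 - sqrt(3)/2*γ12. The net rotation is 4/3*pi; the rotor keeps the half-angle phase exactly.
Answer: -1/2 - sqrt(3)/2*γ12


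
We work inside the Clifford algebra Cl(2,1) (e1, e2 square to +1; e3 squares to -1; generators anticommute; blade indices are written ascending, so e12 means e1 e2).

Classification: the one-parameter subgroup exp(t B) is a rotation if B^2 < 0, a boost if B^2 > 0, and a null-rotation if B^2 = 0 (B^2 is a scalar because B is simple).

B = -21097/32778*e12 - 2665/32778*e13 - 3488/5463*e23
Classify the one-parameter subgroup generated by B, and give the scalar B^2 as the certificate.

B^2 term by term: the squares give (-21097/32778)^2*(e12)^2 + (-2665/32778)^2*(e13)^2 + (-3488/5463)^2*(e23)^2 = 445083409/1074397284*(-1) + 7102225/1074397284*(+1) + 12166144/29844369*(+1) = 0 (each basis 2-blade squares to minus the product of its generators' squares); cross terms between blades sharing an index anticommute and cancel. So B^2 = 0.
Answer: null-rotation, certificate B^2 = 0. The scalar 0 is the complete invariant here: its sign names the subgroup type.


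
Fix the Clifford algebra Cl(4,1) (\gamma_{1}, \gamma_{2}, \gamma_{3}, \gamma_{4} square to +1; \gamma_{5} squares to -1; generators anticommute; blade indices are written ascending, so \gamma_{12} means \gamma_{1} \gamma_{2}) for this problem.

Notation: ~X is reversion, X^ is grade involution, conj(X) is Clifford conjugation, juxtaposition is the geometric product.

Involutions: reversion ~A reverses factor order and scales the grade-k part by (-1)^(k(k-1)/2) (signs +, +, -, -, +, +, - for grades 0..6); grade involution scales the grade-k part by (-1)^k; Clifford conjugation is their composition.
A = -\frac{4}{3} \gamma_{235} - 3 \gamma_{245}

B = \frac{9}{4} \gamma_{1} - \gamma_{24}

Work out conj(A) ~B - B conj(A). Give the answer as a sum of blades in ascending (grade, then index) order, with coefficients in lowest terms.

first term: 3 \gamma_{5} + \frac{4}{3} \gamma_{345} + 3 \gamma_{1235} + \frac{27}{4} \gamma_{1245}
second term: -3 \gamma_{5} + \frac{4}{3} \gamma_{345} - 3 \gamma_{1235} - \frac{27}{4} \gamma_{1245}
Answer: 6 \gamma_{5} + 6 \gamma_{1235} + \frac{27}{2} \gamma_{1245}


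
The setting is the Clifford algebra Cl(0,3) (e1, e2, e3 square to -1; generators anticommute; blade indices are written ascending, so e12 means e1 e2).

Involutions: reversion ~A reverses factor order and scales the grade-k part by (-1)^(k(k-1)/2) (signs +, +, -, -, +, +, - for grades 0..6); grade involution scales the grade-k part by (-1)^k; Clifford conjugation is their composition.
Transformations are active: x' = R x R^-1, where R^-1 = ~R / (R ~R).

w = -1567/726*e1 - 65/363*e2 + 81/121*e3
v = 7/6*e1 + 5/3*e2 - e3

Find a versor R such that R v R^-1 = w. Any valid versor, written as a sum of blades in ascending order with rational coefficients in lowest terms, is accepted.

Equal squares first: v^2 = w^2 = -185/36. Then v + w = -120/121*e1 + 180/121*e2 - 40/121*e3 is a versor taking v to w, provided it is invertible.
Answer: -120/121*e1 + 180/121*e2 - 40/121*e3


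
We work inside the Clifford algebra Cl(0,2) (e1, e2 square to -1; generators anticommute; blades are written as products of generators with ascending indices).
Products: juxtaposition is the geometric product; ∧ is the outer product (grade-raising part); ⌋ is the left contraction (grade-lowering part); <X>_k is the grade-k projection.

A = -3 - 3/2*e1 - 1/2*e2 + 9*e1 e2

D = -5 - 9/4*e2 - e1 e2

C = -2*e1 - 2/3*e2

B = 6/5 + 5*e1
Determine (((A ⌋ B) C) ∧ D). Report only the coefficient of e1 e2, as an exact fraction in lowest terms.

step 1: 39/10 - 15*e1
step 2: -30 - 39/5*e1 - 13/5*e2 + 10*e1 e2
step 3: 150 + 39*e1 + 161/2*e2 - 49/20*e1 e2
Answer: -49/20


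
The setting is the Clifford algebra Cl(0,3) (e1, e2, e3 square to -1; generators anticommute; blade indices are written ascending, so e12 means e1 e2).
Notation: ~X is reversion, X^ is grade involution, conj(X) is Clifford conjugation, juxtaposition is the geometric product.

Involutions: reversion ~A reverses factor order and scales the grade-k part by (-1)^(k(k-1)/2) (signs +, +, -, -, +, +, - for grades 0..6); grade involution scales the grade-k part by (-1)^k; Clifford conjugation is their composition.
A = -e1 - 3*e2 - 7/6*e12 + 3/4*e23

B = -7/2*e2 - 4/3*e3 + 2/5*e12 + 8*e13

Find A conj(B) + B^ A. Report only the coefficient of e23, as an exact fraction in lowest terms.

first term: 301/30 + 317/60*e1 - 7/5*e2 - 43/8*e3 + 5/2*e12 - 49/30*e13 + 16/3*e23 - 230/9*e123
second term: 329/30 - 173/60*e1 + 3/5*e2 - 85/8*e3 + 19/2*e12 + 31/30*e13 + 40/3*e23 + 202/9*e123
Answer: 56/3


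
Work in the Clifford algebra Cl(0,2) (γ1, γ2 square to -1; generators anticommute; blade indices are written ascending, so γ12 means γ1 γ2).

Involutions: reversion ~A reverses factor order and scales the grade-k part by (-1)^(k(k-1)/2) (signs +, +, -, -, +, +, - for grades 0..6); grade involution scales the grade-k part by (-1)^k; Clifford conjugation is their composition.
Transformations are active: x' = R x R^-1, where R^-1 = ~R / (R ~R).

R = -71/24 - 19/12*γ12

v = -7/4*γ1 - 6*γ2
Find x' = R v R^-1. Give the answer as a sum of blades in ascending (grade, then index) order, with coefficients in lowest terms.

~R = -71/24 + 19/12*γ12, and R ~R = 6485/576, so R^-1 = ~R / (6485/576).
R v = -415/96*γ1 + 985/48*γ2
Answer: 20865/5188*γ1 - 6205/1297*γ2


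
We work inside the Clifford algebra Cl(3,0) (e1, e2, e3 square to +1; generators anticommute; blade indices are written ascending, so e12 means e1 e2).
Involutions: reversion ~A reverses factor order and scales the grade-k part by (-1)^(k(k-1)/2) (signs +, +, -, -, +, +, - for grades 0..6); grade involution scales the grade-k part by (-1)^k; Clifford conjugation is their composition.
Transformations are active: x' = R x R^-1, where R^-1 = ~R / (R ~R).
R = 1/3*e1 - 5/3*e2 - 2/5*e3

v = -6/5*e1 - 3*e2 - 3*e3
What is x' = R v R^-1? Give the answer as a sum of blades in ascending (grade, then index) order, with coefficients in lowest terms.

~R = 1/3*e1 - 5/3*e2 - 2/5*e3, and R ~R = 686/225, so R^-1 = ~R / (686/225).
R v = 29/5 - 3*e12 - 37/25*e13 + 19/5*e23
Answer: 4233/1715*e1 - 1146/343*e2 + 507/343*e3


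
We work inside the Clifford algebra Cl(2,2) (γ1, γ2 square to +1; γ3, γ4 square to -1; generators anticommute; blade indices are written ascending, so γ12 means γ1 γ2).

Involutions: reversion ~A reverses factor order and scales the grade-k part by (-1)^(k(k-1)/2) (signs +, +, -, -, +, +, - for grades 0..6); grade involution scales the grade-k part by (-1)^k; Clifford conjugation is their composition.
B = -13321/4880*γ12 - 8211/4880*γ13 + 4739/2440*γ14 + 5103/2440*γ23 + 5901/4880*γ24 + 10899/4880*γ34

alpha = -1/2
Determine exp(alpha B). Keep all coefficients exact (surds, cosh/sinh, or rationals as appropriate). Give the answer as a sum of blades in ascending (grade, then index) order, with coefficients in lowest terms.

B^2 term by term: the squares give (-13321/4880)^2*(γ12)^2 + (-8211/4880)^2*(γ13)^2 + (4739/2440)^2*(γ14)^2 + (5103/2440)^2*(γ23)^2 + (5901/4880)^2*(γ24)^2 + (10899/4880)^2*(γ34)^2 = 177449041/23814400*(-1) + 67420521/23814400*(+1) + 22458121/5953600*(+1) + 26040609/5953600*(+1) + 34821801/23814400*(+1) + 118788201/23814400*(-1) = 0 (each basis 2-blade squares to minus the product of its generators' squares); cross terms between blades sharing an index anticommute and cancel; the commuting (index-disjoint) pairs give grade-4 terms 2*c*c'*(blade product), which cancel blade by blade — γ1234: -145185579/11907200 + 48453111/11907200 + 24183117/2976800 = 0 — confirming B is simple. So B^2 = 0.
B^2 = 0, hence only two terms survive: exp(alpha B) = 1 + alpha B (parabolic case).
Answer: 1 + 13321/9760*γ12 + 8211/9760*γ13 - 4739/4880*γ14 - 5103/4880*γ23 - 5901/9760*γ24 - 10899/9760*γ34


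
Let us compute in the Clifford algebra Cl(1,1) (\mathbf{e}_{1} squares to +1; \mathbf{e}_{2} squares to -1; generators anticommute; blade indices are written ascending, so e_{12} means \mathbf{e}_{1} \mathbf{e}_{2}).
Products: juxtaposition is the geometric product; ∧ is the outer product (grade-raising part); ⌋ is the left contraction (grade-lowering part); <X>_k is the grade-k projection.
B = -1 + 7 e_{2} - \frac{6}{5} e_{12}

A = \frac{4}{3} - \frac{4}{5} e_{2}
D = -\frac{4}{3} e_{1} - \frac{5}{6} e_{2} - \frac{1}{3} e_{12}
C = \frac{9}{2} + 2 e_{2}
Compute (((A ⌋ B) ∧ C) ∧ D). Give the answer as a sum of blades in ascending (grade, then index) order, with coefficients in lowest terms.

step 1: \frac{64}{15} + \frac{24}{25} e_{1} + \frac{28}{3} e_{2} - \frac{8}{5} e_{12}
step 2: \frac{96}{5} + \frac{108}{25} e_{1} + \frac{758}{15} e_{2} - \frac{132}{25} e_{12}
step 3: -\frac{128}{5} e_{1} - 16 e_{2} + \frac{2582}{45} e_{12}
Answer: -\frac{128}{5} e_{1} - 16 e_{2} + \frac{2582}{45} e_{12}


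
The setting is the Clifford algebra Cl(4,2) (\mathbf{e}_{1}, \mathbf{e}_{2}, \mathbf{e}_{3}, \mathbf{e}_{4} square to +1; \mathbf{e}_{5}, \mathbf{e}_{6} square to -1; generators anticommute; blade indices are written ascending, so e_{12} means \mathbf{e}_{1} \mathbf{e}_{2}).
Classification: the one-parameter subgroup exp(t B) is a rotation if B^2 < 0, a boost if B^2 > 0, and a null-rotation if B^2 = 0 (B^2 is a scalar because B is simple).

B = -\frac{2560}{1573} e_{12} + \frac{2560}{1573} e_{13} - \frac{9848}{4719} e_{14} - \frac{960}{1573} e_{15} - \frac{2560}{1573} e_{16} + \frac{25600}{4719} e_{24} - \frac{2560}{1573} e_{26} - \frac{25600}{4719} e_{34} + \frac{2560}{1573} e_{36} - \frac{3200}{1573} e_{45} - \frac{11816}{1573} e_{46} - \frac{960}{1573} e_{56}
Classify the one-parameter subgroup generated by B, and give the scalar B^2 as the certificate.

B^2 term by term: the squares give (-\frac{2560}{1573})^2*(e_{12})^2 + (\frac{2560}{1573})^2*(e_{13})^2 + (-\frac{9848}{4719})^2*(e_{14})^2 + (-\frac{960}{1573})^2*(e_{15})^2 + (-\frac{2560}{1573})^2*(e_{16})^2 + (\frac{25600}{4719})^2*(e_{24})^2 + (-\frac{2560}{1573})^2*(e_{26})^2 + (-\frac{25600}{4719})^2*(e_{34})^2 + (\frac{2560}{1573})^2*(e_{36})^2 + (-\frac{3200}{1573})^2*(e_{45})^2 + (-\frac{11816}{1573})^2*(e_{46})^2 + (-\frac{960}{1573})^2*(e_{56})^2 = \frac{6553600}{2474329}*(-1) + \frac{6553600}{2474329}*(-1) + \frac{96983104}{22268961}*(-1) + \frac{921600}{2474329}*(+1) + \frac{6553600}{2474329}*(+1) + \frac{655360000}{22268961}*(-1) + \frac{6553600}{2474329}*(+1) + \frac{655360000}{22268961}*(-1) + \frac{6553600}{2474329}*(+1) + \frac{10240000}{2474329}*(+1) + \frac{139617856}{2474329}*(+1) + \frac{921600}{2474329}*(-1) = 0 (each basis 2-blade squares to minus the product of its generators' squares); cross terms between blades sharing an index anticommute and cancel; the commuting (index-disjoint) pairs give grade-4 terms 2*c*c'*(blade product), which cancel blade by blade — e_{1234}: \frac{131072000}{7422987} - \frac{131072000}{7422987} = 0; e_{1236}: -\frac{13107200}{2474329} + \frac{13107200}{2474329} = 0; e_{1245}: \frac{16384000}{2474329} - \frac{16384000}{2474329} = 0; e_{1246}: \frac{60497920}{2474329} - \frac{50421760}{7422987} - \frac{131072000}{7422987} = 0; e_{1256}: \frac{4915200}{2474329} - \frac{4915200}{2474329} = 0; e_{1345}: -\frac{16384000}{2474329} + \frac{16384000}{2474329} = 0; e_{1346}: -\frac{60497920}{2474329} + \frac{50421760}{7422987} + \frac{131072000}{7422987} = 0; e_{1356}: -\frac{4915200}{2474329} + \frac{4915200}{2474329} = 0; e_{1456}: \frac{6302720}{2474329} - \frac{22686720}{2474329} + \frac{16384000}{2474329} = 0; e_{2346}: -\frac{131072000}{7422987} + \frac{131072000}{7422987} = 0; e_{2456}: -\frac{16384000}{2474329} + \frac{16384000}{2474329} = 0; e_{3456}: \frac{16384000}{2474329} - \frac{16384000}{2474329} = 0 — confirming B is simple. So B^2 = 0.
Answer: null-rotation, certificate B^2 = 0. Because 0 is invariant under every versor sandwich, the classification follows from its sign alone.


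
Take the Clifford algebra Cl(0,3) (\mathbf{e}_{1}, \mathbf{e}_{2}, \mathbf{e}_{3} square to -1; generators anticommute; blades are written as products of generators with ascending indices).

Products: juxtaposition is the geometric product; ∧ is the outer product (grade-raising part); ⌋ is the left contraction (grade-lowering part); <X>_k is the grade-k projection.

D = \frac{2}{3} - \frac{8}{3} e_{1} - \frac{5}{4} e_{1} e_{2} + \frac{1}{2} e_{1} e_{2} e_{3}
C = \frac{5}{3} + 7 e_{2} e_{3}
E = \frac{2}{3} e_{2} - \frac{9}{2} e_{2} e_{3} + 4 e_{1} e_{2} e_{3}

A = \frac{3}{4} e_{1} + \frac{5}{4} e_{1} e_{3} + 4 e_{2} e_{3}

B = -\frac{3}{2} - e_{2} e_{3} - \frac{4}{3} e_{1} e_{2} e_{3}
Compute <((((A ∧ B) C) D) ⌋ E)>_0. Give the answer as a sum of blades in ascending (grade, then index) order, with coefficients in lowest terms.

step 1: -\frac{9}{8} e_{1} - \frac{15}{8} e_{1} e_{3} - 6 e_{2} e_{3} - \frac{3}{4} e_{1} e_{2} e_{3}
step 2: 42 + \frac{27}{8} e_{1} - \frac{105}{8} e_{1} e_{2} - \frac{25}{8} e_{1} e_{3} - 10 e_{2} e_{3} - \frac{73}{8} e_{1} e_{2} e_{3}
step 3: \frac{513}{32} - \frac{419}{4} e_{1} + \frac{1205}{32} e_{2} + \frac{335}{96} e_{3} - \frac{245}{4} e_{1} e_{2} + \frac{125}{12} e_{1} e_{3} - \frac{1171}{32} e_{2} e_{3} + \frac{499}{12} e_{1} e_{2} e_{3}
step 4: -\frac{4501}{192} + \frac{1171}{8} e_{1} + \frac{7037}{192} e_{2} + \frac{26525}{64} e_{3} - \frac{335}{24} e_{1} e_{2} + \frac{1205}{8} e_{1} e_{3} + \frac{22199}{64} e_{2} e_{3} + \frac{513}{8} e_{1} e_{2} e_{3}
step 5: -\frac{4501}{192}
Answer: -\frac{4501}{192}


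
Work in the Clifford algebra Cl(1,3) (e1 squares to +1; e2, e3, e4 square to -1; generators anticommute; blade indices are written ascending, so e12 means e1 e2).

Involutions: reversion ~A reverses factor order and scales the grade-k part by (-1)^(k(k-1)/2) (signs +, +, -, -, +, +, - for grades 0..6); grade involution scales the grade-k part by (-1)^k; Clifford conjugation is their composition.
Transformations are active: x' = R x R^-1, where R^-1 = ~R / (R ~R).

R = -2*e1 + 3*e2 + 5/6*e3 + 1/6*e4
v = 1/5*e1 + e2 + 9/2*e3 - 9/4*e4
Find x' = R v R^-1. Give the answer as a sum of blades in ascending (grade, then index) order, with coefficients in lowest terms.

~R = -2*e1 + 3*e2 + 5/6*e3 + 1/6*e4, and R ~R = -103/18, so R^-1 = ~R / (-103/18).
R v = -271/40 - 13/5*e12 - 55/6*e13 + 67/15*e14 + 38/3*e23 - 83/12*e24 - 21/8*e34
Answer: -2542/515*e1 + 6287/1030*e2 - 1041/412*e3 + 1362/515*e4


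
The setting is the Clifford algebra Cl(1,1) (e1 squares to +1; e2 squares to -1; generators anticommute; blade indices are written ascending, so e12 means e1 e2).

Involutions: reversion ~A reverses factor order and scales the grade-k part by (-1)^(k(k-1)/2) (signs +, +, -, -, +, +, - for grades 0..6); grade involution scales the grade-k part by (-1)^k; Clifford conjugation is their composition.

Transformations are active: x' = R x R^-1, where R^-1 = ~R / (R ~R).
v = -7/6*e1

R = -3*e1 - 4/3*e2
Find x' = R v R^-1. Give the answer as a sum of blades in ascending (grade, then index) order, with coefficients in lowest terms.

~R = -3*e1 - 4/3*e2, and R ~R = 65/9, so R^-1 = ~R / (65/9).
R v = 7/2 - 14/9*e12
Answer: -679/390*e1 - 84/65*e2


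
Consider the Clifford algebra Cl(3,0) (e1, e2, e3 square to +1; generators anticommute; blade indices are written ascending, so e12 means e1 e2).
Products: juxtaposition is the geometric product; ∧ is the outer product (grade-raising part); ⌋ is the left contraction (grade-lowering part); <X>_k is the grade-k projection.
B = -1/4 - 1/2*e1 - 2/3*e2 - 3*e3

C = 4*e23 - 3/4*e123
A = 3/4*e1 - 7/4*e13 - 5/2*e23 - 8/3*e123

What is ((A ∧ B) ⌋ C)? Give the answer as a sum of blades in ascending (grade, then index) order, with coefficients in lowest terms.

step 1: -3/16*e1 - 1/2*e12 - 29/16*e13 + 5/8*e23 + 3/4*e123
step 2: -31/16 + 15/32*e1 + 87/64*e2 - 3/8*e3 + 9/64*e23
Answer: -31/16 + 15/32*e1 + 87/64*e2 - 3/8*e3 + 9/64*e23
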